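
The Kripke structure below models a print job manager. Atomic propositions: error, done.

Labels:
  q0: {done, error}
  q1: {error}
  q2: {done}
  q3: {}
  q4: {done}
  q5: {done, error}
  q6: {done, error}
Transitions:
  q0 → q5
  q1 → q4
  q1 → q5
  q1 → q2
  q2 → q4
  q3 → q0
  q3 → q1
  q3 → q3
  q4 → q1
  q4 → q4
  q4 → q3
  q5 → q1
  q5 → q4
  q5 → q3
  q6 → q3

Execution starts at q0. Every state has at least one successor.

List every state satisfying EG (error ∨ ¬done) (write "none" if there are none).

{q0, q1, q3, q5, q6}

States satisfying error ∨ ¬done: {q0, q1, q3, q5, q6}.
States satisfying EG (error ∨ ¬done): {q0, q1, q3, q5, q6}.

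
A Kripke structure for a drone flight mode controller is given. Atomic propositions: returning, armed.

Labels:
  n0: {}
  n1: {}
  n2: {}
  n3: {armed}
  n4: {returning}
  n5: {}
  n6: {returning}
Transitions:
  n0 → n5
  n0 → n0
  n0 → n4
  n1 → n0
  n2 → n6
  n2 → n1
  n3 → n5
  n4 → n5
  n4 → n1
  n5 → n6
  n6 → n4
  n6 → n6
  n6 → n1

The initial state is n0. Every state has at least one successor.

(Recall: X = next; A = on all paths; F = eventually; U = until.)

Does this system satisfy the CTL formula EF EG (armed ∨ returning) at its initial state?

Yes

States satisfying EG (armed ∨ returning): {n6}.
States satisfying EF EG (armed ∨ returning): {n0, n1, n2, n3, n4, n5, n6}.
Some path from n0 reaches a state where EG (armed ∨ returning) holds.
n0 ∈ Sat(EF EG (armed ∨ returning)).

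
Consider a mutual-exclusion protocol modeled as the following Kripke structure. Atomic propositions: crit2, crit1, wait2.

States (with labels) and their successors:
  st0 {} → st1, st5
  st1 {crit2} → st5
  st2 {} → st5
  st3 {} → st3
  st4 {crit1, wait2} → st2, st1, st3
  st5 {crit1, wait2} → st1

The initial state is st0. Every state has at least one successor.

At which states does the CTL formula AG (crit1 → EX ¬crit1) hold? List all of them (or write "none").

{st0, st1, st2, st3, st4, st5}

States satisfying crit1 → EX ¬crit1: {st0, st1, st2, st3, st4, st5}.
States satisfying AG (crit1 → EX ¬crit1): {st0, st1, st2, st3, st4, st5}.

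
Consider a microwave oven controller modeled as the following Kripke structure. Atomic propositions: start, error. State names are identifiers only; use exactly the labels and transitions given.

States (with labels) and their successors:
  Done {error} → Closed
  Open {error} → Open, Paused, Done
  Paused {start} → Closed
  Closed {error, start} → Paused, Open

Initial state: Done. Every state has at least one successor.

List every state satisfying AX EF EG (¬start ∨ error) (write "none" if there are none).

{Done, Open, Paused, Closed}

States satisfying EF EG (¬start ∨ error): {Done, Open, Paused, Closed}.
States satisfying AX EF EG (¬start ∨ error): {Done, Open, Paused, Closed}.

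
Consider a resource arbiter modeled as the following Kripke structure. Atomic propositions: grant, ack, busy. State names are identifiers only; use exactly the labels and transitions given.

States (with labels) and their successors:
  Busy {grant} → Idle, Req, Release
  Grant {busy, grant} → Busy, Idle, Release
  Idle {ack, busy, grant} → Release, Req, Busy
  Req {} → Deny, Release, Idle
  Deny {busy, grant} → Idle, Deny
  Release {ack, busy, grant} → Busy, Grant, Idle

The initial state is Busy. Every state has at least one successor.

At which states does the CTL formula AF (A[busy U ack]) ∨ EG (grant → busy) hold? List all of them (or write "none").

{Grant, Idle, Req, Deny, Release}

States satisfying A[busy U ack]: {Idle, Release}.
States satisfying AF (A[busy U ack]): {Idle, Release}.
States satisfying grant → busy: {Grant, Idle, Req, Deny, Release}.
States satisfying EG (grant → busy): {Grant, Idle, Req, Deny, Release}.
States satisfying AF (A[busy U ack]) ∨ EG (grant → busy): {Grant, Idle, Req, Deny, Release}.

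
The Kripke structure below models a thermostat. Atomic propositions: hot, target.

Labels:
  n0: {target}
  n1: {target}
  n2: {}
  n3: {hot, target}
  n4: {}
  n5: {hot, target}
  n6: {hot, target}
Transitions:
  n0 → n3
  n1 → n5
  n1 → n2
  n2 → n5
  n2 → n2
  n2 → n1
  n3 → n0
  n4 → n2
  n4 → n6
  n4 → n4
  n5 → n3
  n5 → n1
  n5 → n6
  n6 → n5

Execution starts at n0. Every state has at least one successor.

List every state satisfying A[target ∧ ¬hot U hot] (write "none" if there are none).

{n0, n3, n5, n6}

States satisfying target ∧ ¬hot: {n0, n1}.
States satisfying hot: {n3, n5, n6}.
States satisfying A[target ∧ ¬hot U hot]: {n0, n3, n5, n6}.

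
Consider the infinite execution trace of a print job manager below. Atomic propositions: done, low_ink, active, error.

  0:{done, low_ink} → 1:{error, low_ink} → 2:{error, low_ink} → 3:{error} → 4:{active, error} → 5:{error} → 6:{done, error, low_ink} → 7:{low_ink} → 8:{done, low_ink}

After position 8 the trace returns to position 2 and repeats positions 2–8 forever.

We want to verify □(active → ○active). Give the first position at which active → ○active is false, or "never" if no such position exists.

Check active → ○active at each position in order: 0 ✓, 1 ✓, 2 ✓, 3 ✓.
At position 4 the labels are {active, error} and the next position 5 has {error}, so active → ○active is false there. This is the first violation.

4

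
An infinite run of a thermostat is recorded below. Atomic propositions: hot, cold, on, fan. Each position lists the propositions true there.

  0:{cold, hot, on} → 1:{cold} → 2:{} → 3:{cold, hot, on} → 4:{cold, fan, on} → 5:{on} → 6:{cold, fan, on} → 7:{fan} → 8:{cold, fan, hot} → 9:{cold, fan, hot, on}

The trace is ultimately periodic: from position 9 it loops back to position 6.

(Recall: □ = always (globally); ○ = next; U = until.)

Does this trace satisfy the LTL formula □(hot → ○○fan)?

Does not hold

hot → ○○fan must hold at every position from 0 onward. It fails at position 0, so □(hot → ○○fan) is false.
Positions where hot holds: 0, 3, 8, 9.
Check ○○fan at each: 0→fails, 3→fails, 8→ok, 9→ok.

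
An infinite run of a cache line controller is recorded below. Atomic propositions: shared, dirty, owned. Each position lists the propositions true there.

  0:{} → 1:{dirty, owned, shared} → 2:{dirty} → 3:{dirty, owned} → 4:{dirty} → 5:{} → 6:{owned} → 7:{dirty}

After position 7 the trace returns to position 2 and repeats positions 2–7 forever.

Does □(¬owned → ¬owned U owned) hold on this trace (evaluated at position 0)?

Yes

¬owned → ¬owned U owned holds at every position 0..7, and those are all positions ever visited, so □(¬owned → ¬owned U owned) holds.
Positions where ¬owned holds: 0, 2, 4, 5, 7.
Check ¬owned U owned at each: 0→ok, 2→ok, 4→ok, 5→ok, 7→ok.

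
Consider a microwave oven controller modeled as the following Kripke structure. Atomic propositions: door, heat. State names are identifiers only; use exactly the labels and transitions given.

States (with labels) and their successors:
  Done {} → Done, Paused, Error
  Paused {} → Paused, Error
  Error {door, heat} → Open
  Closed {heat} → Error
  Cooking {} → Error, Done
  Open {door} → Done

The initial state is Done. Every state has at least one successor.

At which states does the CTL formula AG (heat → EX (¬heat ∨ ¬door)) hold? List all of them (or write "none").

{Done, Paused, Error, Cooking, Open}

States satisfying heat → EX (¬heat ∨ ¬door): {Done, Paused, Error, Cooking, Open}.
States satisfying AG (heat → EX (¬heat ∨ ¬door)): {Done, Paused, Error, Cooking, Open}.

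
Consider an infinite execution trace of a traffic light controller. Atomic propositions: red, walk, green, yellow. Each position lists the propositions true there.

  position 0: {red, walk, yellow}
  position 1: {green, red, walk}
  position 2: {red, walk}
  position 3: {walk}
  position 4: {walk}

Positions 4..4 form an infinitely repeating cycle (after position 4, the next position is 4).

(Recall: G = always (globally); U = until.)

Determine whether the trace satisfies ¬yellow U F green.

Holds

Walking from position 0: F green first holds at position 0, and ¬yellow holds at every earlier position along the way, so ¬yellow U F green holds.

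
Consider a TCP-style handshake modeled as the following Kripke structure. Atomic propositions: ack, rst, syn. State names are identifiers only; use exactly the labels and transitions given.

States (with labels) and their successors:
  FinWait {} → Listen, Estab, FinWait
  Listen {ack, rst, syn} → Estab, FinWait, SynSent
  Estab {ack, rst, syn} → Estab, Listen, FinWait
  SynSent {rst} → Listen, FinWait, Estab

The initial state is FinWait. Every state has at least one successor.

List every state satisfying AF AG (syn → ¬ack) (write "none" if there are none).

States satisfying AG (syn → ¬ack): ∅.
States satisfying AF AG (syn → ¬ack): ∅.

none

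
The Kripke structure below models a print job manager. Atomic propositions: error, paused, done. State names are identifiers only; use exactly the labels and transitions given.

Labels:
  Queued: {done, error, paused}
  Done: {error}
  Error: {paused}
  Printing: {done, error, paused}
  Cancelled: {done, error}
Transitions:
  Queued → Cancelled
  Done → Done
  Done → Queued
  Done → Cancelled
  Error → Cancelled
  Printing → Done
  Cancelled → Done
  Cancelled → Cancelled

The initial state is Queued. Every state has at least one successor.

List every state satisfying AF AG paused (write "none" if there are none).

none

States satisfying AG paused: ∅.
States satisfying AF AG paused: ∅.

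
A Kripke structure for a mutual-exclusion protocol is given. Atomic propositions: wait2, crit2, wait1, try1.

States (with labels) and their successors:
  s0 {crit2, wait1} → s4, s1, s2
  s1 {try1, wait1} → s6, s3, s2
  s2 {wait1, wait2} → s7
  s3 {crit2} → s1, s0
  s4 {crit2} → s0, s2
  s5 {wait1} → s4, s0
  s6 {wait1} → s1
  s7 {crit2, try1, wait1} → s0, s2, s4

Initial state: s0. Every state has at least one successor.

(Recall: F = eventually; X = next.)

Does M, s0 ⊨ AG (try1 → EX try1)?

Violated

States satisfying try1 → EX try1: {s0, s2, s3, s4, s5, s6}.
States satisfying AG (try1 → EX try1): ∅.
s1 is reachable from s0 and violates try1 → EX try1, so AG fails at s0.
s0 ∉ Sat(AG (try1 → EX try1)).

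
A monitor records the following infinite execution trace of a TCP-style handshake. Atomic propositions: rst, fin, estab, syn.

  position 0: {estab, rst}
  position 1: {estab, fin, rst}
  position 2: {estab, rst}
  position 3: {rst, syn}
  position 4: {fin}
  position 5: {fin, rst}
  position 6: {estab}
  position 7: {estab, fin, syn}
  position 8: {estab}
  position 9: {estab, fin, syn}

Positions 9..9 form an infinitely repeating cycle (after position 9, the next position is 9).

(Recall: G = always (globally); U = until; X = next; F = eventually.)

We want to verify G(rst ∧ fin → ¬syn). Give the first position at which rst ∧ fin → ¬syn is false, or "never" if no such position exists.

rst ∧ fin → ¬syn holds at every position 0..9, and those are all the positions the trace ever visits, so the invariant G(rst ∧ fin → ¬syn) is never violated.

never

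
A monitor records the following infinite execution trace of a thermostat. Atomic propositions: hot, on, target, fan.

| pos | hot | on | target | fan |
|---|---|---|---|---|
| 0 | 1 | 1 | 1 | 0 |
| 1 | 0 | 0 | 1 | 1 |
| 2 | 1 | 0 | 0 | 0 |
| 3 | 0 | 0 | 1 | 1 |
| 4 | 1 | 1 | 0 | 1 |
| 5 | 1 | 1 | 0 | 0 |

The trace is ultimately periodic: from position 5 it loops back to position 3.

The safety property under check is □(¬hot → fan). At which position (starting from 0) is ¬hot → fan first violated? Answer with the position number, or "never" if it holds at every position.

¬hot → fan holds at every position 0..5, and those are all the positions the trace ever visits, so the invariant □(¬hot → fan) is never violated.

never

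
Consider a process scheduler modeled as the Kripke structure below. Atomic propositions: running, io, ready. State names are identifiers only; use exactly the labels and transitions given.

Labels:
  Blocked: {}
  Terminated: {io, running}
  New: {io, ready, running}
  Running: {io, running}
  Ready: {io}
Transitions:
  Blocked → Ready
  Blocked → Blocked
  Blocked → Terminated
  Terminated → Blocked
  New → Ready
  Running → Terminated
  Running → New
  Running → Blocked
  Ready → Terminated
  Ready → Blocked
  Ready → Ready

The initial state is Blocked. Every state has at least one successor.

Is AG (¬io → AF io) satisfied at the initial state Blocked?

States satisfying ¬io → AF io: {Terminated, New, Running, Ready}.
States satisfying AG (¬io → AF io): ∅.
Blocked is reachable from Blocked and violates ¬io → AF io, so AG fails at Blocked.
Blocked ∉ Sat(AG (¬io → AF io)).

No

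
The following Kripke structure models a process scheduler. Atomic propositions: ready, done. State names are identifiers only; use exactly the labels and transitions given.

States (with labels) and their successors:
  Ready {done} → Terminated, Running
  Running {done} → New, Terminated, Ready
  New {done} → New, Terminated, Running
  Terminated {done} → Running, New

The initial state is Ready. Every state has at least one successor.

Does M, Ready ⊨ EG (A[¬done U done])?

Satisfied

States satisfying A[¬done U done]: {Ready, Running, New, Terminated}.
States satisfying EG (A[¬done U done]): {Ready, Running, New, Terminated}.
Ready ∈ Sat(EG (A[¬done U done])).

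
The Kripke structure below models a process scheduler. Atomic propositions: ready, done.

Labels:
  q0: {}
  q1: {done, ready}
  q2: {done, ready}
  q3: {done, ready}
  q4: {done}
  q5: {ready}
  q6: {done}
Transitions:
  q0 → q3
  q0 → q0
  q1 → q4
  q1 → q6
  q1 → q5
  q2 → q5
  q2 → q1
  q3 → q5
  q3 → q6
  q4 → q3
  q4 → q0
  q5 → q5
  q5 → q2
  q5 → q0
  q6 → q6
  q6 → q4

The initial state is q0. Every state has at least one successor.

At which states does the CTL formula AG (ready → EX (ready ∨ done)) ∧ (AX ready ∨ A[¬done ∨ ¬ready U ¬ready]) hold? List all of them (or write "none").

States satisfying ready → EX (ready ∨ done): {q0, q1, q2, q3, q4, q5, q6}.
States satisfying AG (ready → EX (ready ∨ done)): {q0, q1, q2, q3, q4, q5, q6}.
States satisfying ready: {q1, q2, q3, q5}.
States satisfying AX ready: {q2}.
States satisfying ¬done ∨ ¬ready: {q0, q4, q5, q6}.
States satisfying ¬ready: {q0, q4, q6}.
States satisfying A[¬done ∨ ¬ready U ¬ready]: {q0, q4, q6}.
States satisfying AX ready ∨ A[¬done ∨ ¬ready U ¬ready]: {q0, q2, q4, q6}.
States satisfying AG (ready → EX (ready ∨ done)) ∧ (AX ready ∨ A[¬done ∨ ¬ready U ¬ready]): {q0, q2, q4, q6}.

{q0, q2, q4, q6}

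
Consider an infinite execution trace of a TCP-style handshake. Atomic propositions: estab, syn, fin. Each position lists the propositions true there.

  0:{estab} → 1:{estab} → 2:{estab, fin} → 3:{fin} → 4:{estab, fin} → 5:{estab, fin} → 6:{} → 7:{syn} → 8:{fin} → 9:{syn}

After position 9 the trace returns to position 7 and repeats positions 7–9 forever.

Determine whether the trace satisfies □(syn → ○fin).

No

syn → ○fin must hold at every position from 0 onward. It fails at position 9, so □(syn → ○fin) is false.
Positions where syn holds: 7, 9.
Check ○fin at each: 7→ok, 9→fails.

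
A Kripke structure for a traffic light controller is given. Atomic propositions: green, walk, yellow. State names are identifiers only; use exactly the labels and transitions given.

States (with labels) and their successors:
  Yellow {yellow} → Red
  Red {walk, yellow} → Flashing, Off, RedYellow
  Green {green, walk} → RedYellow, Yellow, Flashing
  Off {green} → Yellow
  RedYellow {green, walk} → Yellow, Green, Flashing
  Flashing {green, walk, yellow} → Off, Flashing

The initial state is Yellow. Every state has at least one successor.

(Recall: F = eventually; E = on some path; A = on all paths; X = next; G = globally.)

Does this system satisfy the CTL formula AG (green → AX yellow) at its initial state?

States satisfying green → AX yellow: {Yellow, Red, Off}.
States satisfying AG (green → AX yellow): ∅.
Flashing is reachable from Yellow and violates green → AX yellow, so AG fails at Yellow.
Yellow ∉ Sat(AG (green → AX yellow)).

Does not hold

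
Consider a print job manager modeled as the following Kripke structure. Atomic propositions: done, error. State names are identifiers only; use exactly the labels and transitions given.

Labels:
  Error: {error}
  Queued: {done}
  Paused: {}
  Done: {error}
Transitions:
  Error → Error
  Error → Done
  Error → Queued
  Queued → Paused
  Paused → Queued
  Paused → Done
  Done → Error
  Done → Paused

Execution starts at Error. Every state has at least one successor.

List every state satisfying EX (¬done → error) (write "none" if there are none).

{Error, Paused, Done}

States satisfying ¬done → error: {Error, Queued, Done}.
States satisfying EX (¬done → error): {Error, Paused, Done}.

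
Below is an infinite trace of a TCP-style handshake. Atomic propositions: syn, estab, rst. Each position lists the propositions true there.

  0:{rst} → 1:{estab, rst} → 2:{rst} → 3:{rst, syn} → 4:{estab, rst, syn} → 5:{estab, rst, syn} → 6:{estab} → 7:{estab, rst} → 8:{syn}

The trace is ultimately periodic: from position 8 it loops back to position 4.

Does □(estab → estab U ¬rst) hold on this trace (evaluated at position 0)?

estab → estab U ¬rst must hold at every position from 0 onward. It fails at position 1, so □(estab → estab U ¬rst) is false.
Positions where estab holds: 1, 4, 5, 6, 7.
Check estab U ¬rst at each: 1→fails, 4→ok, 5→ok, 6→ok, 7→ok.

Does not hold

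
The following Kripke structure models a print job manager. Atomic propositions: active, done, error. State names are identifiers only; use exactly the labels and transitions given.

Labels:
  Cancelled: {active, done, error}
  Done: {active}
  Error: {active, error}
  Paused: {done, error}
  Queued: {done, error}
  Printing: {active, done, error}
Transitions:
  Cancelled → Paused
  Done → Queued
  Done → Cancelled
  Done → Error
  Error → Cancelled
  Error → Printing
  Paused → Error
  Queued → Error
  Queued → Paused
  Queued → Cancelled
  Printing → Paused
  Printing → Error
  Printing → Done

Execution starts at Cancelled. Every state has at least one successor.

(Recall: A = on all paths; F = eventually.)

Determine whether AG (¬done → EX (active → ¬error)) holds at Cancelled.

States satisfying ¬done → EX (active → ¬error): {Cancelled, Done, Paused, Queued, Printing}.
States satisfying AG (¬done → EX (active → ¬error)): ∅.
Error is reachable from Cancelled and violates ¬done → EX (active → ¬error), so AG fails at Cancelled.
Cancelled ∉ Sat(AG (¬done → EX (active → ¬error))).

Does not hold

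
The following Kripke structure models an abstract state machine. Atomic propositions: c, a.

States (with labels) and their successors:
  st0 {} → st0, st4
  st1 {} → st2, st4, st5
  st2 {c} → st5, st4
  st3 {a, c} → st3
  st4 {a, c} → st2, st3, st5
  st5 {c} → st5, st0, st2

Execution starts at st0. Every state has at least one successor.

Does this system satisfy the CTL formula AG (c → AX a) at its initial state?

Does not hold

States satisfying c → AX a: {st0, st1, st3}.
States satisfying AG (c → AX a): {st3}.
st2 is reachable from st0 and violates c → AX a, so AG fails at st0.
st0 ∉ Sat(AG (c → AX a)).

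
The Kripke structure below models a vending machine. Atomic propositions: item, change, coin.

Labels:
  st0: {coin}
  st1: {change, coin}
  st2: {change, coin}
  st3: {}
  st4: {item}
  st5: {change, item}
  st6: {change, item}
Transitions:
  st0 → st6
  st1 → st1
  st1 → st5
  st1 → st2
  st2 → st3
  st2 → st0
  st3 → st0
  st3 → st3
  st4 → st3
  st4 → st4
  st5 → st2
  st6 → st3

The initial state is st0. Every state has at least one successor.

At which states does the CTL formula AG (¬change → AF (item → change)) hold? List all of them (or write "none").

States satisfying ¬change → AF (item → change): {st0, st1, st2, st3, st5, st6}.
States satisfying AG (¬change → AF (item → change)): {st0, st1, st2, st3, st5, st6}.

{st0, st1, st2, st3, st5, st6}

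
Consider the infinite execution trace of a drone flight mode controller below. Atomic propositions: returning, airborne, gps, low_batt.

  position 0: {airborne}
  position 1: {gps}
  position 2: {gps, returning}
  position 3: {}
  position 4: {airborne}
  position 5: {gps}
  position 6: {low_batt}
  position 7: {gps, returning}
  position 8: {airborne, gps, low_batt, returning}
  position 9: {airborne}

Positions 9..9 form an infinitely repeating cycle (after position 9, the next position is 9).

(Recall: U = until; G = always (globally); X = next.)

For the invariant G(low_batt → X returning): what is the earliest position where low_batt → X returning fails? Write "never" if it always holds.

8

Check low_batt → X returning at each position in order: 0 ✓, 1 ✓, 2 ✓, 3 ✓, 4 ✓, 5 ✓, 6 ✓, 7 ✓.
At position 8 the labels are {airborne, gps, low_batt, returning} and the next position 9 has {airborne}, so low_batt → X returning is false there. This is the first violation.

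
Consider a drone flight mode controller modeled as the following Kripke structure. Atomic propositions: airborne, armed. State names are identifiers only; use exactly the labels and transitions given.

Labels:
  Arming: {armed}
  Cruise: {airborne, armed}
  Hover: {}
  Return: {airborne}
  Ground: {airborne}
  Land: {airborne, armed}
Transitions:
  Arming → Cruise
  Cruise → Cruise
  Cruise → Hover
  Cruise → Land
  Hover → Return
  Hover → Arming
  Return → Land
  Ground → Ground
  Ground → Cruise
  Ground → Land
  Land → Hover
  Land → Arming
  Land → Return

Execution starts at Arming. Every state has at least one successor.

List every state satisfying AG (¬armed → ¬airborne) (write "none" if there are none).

none

States satisfying ¬armed → ¬airborne: {Arming, Cruise, Hover, Land}.
States satisfying AG (¬armed → ¬airborne): ∅.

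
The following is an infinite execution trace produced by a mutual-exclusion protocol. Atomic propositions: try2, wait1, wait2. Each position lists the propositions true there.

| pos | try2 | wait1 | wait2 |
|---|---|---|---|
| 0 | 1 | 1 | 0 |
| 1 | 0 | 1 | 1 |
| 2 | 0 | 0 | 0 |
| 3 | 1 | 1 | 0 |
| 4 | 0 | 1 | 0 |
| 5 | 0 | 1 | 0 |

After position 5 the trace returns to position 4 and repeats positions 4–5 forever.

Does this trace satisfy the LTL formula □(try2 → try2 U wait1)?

Yes

try2 → try2 U wait1 holds at every position 0..5, and those are all positions ever visited, so □(try2 → try2 U wait1) holds.
Positions where try2 holds: 0, 3.
Check try2 U wait1 at each: 0→ok, 3→ok.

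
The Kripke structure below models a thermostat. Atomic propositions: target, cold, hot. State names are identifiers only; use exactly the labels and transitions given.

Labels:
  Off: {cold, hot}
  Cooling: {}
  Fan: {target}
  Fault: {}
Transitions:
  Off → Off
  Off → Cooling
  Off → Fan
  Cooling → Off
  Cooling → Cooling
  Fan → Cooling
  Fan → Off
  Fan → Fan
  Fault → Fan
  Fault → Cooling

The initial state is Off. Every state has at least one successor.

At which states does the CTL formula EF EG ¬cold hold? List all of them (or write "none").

States satisfying EG ¬cold: {Cooling, Fan, Fault}.
States satisfying EF EG ¬cold: {Off, Cooling, Fan, Fault}.

{Off, Cooling, Fan, Fault}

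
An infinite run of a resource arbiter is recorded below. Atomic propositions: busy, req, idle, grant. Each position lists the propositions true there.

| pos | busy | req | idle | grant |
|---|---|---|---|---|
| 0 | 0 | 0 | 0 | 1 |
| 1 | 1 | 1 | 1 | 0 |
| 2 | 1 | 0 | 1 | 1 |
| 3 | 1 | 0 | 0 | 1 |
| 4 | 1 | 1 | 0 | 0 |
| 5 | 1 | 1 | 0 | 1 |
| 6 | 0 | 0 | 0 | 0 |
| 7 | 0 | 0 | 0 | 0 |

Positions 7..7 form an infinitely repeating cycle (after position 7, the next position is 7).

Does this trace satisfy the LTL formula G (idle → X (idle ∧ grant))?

Does not hold

idle → X (idle ∧ grant) must hold at every position from 0 onward. It fails at position 2, so G (idle → X (idle ∧ grant)) is false.
Positions where idle holds: 1, 2.
Check X (idle ∧ grant) at each: 1→ok, 2→fails.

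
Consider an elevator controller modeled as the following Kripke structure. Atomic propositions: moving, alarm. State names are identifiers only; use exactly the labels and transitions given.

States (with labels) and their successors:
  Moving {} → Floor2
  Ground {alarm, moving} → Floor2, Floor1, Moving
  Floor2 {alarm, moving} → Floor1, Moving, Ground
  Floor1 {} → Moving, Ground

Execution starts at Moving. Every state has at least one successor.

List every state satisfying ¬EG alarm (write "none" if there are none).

States satisfying alarm: {Ground, Floor2}.
States satisfying EG alarm: {Ground, Floor2}.
States satisfying ¬EG alarm: {Moving, Floor1}.

{Moving, Floor1}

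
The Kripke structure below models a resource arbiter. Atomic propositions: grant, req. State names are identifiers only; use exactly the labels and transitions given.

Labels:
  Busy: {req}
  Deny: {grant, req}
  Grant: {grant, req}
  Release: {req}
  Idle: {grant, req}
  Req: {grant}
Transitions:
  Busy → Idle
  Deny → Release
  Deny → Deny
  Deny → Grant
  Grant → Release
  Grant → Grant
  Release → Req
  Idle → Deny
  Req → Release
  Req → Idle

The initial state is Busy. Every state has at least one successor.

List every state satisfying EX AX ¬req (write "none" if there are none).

States satisfying AX ¬req: {Release}.
States satisfying EX AX ¬req: {Deny, Grant, Req}.

{Deny, Grant, Req}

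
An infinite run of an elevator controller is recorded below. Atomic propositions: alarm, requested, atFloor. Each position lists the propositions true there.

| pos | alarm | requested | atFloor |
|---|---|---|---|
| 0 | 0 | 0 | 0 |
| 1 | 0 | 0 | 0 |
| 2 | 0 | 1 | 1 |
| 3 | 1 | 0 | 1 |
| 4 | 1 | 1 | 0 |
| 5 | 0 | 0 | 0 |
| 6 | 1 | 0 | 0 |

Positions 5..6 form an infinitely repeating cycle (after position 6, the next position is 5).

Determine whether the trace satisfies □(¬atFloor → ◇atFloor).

¬atFloor → ◇atFloor must hold at every position from 0 onward. It fails at position 4, so □(¬atFloor → ◇atFloor) is false.
Positions where ¬atFloor holds: 0, 1, 4, 5, 6.
Check ◇atFloor at each: 0→ok, 1→ok, 4→fails, 5→fails, 6→fails.

Violated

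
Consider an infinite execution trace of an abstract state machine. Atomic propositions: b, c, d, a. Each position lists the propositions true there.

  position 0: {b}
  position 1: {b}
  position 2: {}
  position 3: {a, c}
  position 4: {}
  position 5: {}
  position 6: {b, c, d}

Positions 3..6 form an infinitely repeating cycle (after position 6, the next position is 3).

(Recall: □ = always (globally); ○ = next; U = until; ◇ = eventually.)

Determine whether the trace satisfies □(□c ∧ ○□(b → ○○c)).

□c ∧ ○□(b → ○○c) must hold at every position from 0 onward. It fails at position 0, so □(□c ∧ ○□(b → ○○c)) is false.

Does not hold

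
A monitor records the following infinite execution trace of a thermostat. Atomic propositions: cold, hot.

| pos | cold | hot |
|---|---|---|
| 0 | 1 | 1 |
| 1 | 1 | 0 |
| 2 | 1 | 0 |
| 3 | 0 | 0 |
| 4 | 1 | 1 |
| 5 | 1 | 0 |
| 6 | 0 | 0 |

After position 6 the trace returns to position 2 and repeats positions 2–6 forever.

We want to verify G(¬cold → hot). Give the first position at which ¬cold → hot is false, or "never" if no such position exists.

Check ¬cold → hot at each position in order: 0 ✓, 1 ✓, 2 ✓.
At position 3 the labels are {}, so ¬cold → hot is false there. This is the first violation.

3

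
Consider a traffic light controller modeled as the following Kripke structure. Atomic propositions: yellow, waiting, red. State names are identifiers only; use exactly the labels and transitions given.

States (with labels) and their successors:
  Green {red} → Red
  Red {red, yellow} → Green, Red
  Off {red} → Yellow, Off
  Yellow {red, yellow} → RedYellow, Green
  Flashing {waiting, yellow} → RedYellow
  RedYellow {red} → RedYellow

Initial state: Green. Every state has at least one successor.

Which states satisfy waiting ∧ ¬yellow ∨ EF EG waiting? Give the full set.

States satisfying ¬yellow: {Green, Off, RedYellow}.
States satisfying waiting ∧ ¬yellow: ∅.
States satisfying EG waiting: ∅.
States satisfying EF EG waiting: ∅.
States satisfying waiting ∧ ¬yellow ∨ EF EG waiting: ∅.

none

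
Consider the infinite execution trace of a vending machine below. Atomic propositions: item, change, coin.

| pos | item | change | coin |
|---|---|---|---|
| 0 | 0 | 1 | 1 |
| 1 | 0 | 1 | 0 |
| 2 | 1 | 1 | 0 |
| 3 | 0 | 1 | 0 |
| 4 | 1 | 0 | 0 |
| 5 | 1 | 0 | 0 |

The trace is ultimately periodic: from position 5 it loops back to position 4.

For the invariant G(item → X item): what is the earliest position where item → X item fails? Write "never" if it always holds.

2

Check item → X item at each position in order: 0 ✓, 1 ✓.
At position 2 the labels are {change, item} and the next position 3 has {change}, so item → X item is false there. This is the first violation.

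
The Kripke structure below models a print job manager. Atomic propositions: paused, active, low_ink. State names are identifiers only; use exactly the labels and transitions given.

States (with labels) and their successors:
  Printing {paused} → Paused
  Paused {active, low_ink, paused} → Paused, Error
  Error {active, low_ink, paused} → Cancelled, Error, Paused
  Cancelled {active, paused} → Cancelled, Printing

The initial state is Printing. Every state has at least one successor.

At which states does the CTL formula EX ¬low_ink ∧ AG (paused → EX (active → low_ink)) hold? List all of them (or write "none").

{Error, Cancelled}

States satisfying ¬low_ink: {Printing, Cancelled}.
States satisfying EX ¬low_ink: {Error, Cancelled}.
States satisfying paused → EX (active → low_ink): {Printing, Paused, Error, Cancelled}.
States satisfying AG (paused → EX (active → low_ink)): {Printing, Paused, Error, Cancelled}.
States satisfying EX ¬low_ink ∧ AG (paused → EX (active → low_ink)): {Error, Cancelled}.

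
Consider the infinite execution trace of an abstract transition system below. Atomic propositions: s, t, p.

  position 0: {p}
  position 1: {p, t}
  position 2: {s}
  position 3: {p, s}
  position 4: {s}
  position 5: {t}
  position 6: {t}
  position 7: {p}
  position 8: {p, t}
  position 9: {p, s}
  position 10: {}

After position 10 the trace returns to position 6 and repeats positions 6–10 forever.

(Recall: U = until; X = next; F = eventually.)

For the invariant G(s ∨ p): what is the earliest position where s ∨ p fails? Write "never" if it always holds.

5

Check s ∨ p at each position in order: 0 ✓, 1 ✓, 2 ✓, 3 ✓, 4 ✓.
At position 5 the labels are {t}, so s ∨ p is false there. This is the first violation.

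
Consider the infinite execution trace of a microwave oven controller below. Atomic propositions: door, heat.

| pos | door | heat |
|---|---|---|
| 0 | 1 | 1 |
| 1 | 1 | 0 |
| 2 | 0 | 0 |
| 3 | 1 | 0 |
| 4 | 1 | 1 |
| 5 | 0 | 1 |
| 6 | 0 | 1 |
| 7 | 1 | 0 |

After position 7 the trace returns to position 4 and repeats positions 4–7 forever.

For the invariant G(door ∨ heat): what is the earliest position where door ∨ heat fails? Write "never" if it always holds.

2

Check door ∨ heat at each position in order: 0 ✓, 1 ✓.
At position 2 the labels are {}, so door ∨ heat is false there. This is the first violation.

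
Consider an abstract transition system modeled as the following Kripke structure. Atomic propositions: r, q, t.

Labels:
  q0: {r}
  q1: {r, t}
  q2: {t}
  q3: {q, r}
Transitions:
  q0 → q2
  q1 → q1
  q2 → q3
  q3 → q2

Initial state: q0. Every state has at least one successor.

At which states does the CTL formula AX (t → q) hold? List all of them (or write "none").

States satisfying t → q: {q0, q3}.
States satisfying AX (t → q): {q2}.

{q2}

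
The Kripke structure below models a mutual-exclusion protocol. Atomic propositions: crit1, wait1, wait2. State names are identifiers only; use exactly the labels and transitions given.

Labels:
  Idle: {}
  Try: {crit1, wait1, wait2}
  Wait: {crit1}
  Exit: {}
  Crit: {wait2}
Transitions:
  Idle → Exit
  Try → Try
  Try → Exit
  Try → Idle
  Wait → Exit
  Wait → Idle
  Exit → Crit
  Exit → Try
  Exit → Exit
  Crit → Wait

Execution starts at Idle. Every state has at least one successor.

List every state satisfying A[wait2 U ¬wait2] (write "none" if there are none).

{Idle, Wait, Exit, Crit}

States satisfying wait2: {Try, Crit}.
States satisfying ¬wait2: {Idle, Wait, Exit}.
States satisfying A[wait2 U ¬wait2]: {Idle, Wait, Exit, Crit}.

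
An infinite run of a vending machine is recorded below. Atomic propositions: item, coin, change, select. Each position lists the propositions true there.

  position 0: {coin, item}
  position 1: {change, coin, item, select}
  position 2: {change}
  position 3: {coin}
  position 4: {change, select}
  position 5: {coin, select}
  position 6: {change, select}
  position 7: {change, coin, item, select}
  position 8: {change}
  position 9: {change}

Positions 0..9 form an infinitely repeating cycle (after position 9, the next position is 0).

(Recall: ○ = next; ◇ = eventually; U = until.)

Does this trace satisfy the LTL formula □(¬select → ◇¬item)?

¬select → ◇¬item holds at every position 0..9, and those are all positions ever visited, so □(¬select → ◇¬item) holds.
Positions where ¬select holds: 0, 2, 3, 8, 9.
Check ◇¬item at each: 0→ok, 2→ok, 3→ok, 8→ok, 9→ok.

Yes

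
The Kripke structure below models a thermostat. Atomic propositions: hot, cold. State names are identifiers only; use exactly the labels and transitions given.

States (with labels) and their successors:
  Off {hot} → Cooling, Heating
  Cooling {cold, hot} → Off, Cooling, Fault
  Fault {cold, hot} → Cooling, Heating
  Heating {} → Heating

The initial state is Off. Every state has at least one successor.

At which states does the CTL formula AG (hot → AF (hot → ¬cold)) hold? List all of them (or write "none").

{Heating}

States satisfying hot → AF (hot → ¬cold): {Off, Heating}.
States satisfying AG (hot → AF (hot → ¬cold)): {Heating}.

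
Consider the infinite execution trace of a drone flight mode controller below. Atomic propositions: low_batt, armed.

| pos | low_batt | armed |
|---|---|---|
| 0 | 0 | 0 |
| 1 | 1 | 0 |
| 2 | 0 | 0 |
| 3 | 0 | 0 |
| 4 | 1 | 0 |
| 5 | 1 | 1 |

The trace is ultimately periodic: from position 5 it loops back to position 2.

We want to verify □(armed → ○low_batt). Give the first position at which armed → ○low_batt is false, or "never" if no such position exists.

Check armed → ○low_batt at each position in order: 0 ✓, 1 ✓, 2 ✓, 3 ✓, 4 ✓.
At position 5 the labels are {armed, low_batt} and the next position 2 has {}, so armed → ○low_batt is false there. This is the first violation.

5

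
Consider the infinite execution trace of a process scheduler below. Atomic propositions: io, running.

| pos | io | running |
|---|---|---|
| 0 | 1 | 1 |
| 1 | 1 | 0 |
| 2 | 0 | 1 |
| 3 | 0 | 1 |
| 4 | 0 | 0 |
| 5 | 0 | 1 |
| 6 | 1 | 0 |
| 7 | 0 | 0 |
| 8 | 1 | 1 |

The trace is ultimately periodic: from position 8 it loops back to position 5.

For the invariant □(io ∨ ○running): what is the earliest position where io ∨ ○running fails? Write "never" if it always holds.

3

Check io ∨ ○running at each position in order: 0 ✓, 1 ✓, 2 ✓.
At position 3 the labels are {running} and the next position 4 has {}, so io ∨ ○running is false there. This is the first violation.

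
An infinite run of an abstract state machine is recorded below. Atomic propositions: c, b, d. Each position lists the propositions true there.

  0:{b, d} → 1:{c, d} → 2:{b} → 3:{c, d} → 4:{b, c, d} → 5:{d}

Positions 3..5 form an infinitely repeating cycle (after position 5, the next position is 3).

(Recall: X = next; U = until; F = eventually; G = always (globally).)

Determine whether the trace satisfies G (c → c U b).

Holds

c → c U b holds at every position 0..5, and those are all positions ever visited, so G (c → c U b) holds.
Positions where c holds: 1, 3, 4.
Check c U b at each: 1→ok, 3→ok, 4→ok.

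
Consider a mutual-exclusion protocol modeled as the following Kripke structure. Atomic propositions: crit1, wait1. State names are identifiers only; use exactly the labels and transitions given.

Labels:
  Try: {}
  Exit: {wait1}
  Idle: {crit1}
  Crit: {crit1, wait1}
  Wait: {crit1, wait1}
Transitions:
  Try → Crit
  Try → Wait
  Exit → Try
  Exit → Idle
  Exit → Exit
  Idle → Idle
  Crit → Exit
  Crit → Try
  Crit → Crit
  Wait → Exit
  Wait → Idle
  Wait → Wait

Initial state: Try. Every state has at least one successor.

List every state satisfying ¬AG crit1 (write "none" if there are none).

{Try, Exit, Crit, Wait}

States satisfying crit1: {Idle, Crit, Wait}.
States satisfying AG crit1: {Idle}.
States satisfying ¬AG crit1: {Try, Exit, Crit, Wait}.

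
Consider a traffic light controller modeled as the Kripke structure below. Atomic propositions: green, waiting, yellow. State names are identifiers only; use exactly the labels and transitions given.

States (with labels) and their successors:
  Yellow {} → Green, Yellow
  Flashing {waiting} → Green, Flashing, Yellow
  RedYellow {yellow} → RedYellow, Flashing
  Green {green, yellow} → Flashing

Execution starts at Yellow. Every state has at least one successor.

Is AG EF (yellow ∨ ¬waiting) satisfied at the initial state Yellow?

Satisfied

States satisfying EF (yellow ∨ ¬waiting): {Yellow, Flashing, RedYellow, Green}.
States satisfying AG EF (yellow ∨ ¬waiting): {Yellow, Flashing, RedYellow, Green}.
Every state reachable from Yellow satisfies EF (yellow ∨ ¬waiting).
Yellow ∈ Sat(AG EF (yellow ∨ ¬waiting)).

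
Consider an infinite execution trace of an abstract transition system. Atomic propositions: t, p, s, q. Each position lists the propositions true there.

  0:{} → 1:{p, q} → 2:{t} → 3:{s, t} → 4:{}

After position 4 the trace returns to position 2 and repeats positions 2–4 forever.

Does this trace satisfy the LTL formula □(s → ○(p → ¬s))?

Holds

s → ○(p → ¬s) holds at every position 0..4, and those are all positions ever visited, so □(s → ○(p → ¬s)) holds.
Positions where s holds: 3.
Check ○(p → ¬s) at each: 3→ok.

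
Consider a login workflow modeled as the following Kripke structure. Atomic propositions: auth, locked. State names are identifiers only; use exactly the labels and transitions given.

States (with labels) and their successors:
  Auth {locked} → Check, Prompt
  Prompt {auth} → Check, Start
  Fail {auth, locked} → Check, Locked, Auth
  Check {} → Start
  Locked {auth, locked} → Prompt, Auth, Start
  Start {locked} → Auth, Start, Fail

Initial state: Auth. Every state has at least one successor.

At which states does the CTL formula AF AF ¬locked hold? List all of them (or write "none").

{Auth, Prompt, Check}

States satisfying AF ¬locked: {Auth, Prompt, Check}.
States satisfying AF AF ¬locked: {Auth, Prompt, Check}.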